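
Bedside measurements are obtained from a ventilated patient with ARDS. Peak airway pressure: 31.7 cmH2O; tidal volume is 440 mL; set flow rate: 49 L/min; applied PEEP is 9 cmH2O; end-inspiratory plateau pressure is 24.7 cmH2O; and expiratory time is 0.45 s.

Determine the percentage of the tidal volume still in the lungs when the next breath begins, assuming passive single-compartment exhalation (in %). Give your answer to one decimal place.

15.4

Flow: 49 L/min ÷ 60 = 0.8167 L/s.
R = (PIP − Pplat)/V̇ = (31.7 − 24.7) / 0.8167 = 7.0/0.8167 = 8.571 cmH2O·s/L.
C = Vt/(Pplat − PEEP) = 440.0 / (24.7 − 9) = 440.0/15.7 = 28.025 mL/cmH2O.
τ = R × C = 8.571 × 0.02803 L/cmH2O = 0.2402 s.
Fraction remaining at end-expiration = e^(−Te/τ) = e^(−0.45/0.2402) = 0.1536 → 15.36%.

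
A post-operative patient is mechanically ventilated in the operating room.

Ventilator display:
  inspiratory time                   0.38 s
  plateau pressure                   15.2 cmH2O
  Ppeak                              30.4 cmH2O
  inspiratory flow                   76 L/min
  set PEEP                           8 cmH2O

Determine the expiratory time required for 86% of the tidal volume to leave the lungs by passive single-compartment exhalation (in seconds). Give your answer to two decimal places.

1.58

Flow: 76 L/min ÷ 60 = 1.2667 L/s.
Vt = flow × Ti = 1.2667 L/s × 0.38 s × 1000 mL/L = 481.35 mL.
R = (PIP − Pplat)/V̇ = (30.4 − 15.2) / 1.2667 = 15.2/1.2667 = 12.0 cmH2O·s/L.
C = Vt/(Pplat − PEEP) = 481.35 / (15.2 − 8) = 481.35/7.2 = 66.854 mL/cmH2O.
τ = R × C = 12.0 × 0.06685 L/cmH2O = 0.8022 s.
t = −τ·ln(1 − 0.86) = −0.8022·ln(0.14) = 1.577 s.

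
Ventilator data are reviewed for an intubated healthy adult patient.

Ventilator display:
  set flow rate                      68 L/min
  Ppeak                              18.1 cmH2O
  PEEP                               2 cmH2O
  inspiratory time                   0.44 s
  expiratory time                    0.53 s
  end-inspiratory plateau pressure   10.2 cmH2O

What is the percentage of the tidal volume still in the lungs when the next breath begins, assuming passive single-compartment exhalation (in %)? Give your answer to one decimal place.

Flow: 68 L/min ÷ 60 = 1.1333 L/s.
Vt = flow × Ti = 1.1333 L/s × 0.44 s × 1000 mL/L = 498.65 mL.
R = (PIP − Pplat)/V̇ = (18.1 − 10.2) / 1.1333 = 7.9/1.1333 = 6.971 cmH2O·s/L.
C = Vt/(Pplat − PEEP) = 498.65 / (10.2 − 2) = 498.65/8.2 = 60.811 mL/cmH2O.
τ = R × C = 6.971 × 0.06081 L/cmH2O = 0.4239 s.
Fraction remaining at end-expiration = e^(−Te/τ) = e^(−0.53/0.4239) = 0.2864 → 28.64%.

28.6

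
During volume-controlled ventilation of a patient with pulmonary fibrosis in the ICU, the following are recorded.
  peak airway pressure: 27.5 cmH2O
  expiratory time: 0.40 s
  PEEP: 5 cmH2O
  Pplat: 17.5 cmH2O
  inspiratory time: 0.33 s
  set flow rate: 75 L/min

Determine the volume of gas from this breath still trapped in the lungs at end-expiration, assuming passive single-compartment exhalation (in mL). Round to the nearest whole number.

Flow: 75 L/min ÷ 60 = 1.25 L/s.
Vt = flow × Ti = 1.25 L/s × 0.33 s × 1000 mL/L = 412.5 mL.
R = (PIP − Pplat)/V̇ = (27.5 − 17.5) / 1.25 = 10.0/1.25 = 8.0 cmH2O·s/L.
C = Vt/(Pplat − PEEP) = 412.5 / (17.5 − 5) = 412.5/12.5 = 33.0 mL/cmH2O.
τ = R × C = 8.0 × 0.033 L/cmH2O = 0.264 s.
Fraction remaining = e^(−Te/τ) = e^(−0.40/0.264) = 0.2198.
Trapped volume = 412.5 × 0.2198 = 90.668 mL.

91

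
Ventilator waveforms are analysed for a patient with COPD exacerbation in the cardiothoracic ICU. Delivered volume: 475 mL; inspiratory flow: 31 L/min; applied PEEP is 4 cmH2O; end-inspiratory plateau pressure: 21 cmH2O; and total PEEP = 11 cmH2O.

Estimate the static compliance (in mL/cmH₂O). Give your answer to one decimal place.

End-expiratory occlusion gives total PEEP = 11 cmH2O (intrinsic PEEP = 11 − 4 = 7). Use total PEEP for the elastic gradient.
Cstat = Vt / (Pplat − PEEPtotal) = 475 / (21 − 11) = 475 / 10.0 = 47.5 mL/cmH2O.

47.5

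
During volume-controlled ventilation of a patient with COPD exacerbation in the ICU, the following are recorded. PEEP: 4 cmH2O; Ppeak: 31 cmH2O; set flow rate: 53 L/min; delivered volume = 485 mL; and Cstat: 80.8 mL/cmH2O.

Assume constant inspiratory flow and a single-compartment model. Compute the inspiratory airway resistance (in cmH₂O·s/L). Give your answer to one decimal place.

Flow: 53 L/min ÷ 60 = 0.8833 L/s.
Equation of motion (constant flow): PIP = Vt/C + R·V̇ + PEEP.
R·V̇ = PIP − Vt/C − PEEP = 31 − 485/80.8 − 4 = 31 − 6.002 − 4 = 20.998 cmH2O.
R = 20.998 / 0.8833 = 23.772 cmH2O·s/L.

23.8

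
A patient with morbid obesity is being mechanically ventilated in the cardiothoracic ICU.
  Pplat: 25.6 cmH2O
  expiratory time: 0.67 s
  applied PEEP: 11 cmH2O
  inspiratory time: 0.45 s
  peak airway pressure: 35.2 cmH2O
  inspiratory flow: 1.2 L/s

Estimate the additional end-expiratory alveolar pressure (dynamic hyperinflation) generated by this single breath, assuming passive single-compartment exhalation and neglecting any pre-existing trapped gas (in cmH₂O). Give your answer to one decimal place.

1.5

Vt = flow × Ti = 1.2 L/s × 0.45 s × 1000 mL/L = 540.0 mL.
R = (PIP − Pplat)/V̇ = (35.2 − 25.6) / 1.2 = 9.6/1.2 = 8.0 cmH2O·s/L.
C = Vt/(Pplat − PEEP) = 540.0 / (25.6 − 11) = 540.0/14.6 = 36.986 mL/cmH2O.
τ = R × C = 8.0 × 0.03699 L/cmH2O = 0.2959 s.
Fraction remaining = e^(−Te/τ) = e^(−0.67/0.2959) = 0.1039; trapped volume = 540.0 × 0.1039 = 56.106 mL.
Additional alveolar pressure from trapping ≈ V_trapped / C = 56.106 / 36.986 = 1.517 cmH2O.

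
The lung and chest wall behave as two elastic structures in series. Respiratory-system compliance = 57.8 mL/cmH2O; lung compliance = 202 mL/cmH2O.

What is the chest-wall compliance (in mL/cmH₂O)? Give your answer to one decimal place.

81.0

1/Ccw = 1/Crs − 1/CL.
1/Ccw = 1/57.8 − 1/202 = 0.01235.
Ccw = 80.972 mL/cmH2O.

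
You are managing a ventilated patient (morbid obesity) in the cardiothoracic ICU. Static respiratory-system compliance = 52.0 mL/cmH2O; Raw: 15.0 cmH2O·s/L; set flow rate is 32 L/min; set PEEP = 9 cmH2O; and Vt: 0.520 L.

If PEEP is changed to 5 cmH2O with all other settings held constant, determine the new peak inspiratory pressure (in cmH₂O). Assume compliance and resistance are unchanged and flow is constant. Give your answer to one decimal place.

Flow: 32 L/min ÷ 60 = 0.5333 L/s.
PIP = Vt/C + R·V̇ + PEEP (constant-flow equation of motion).
Only the baseline term changes: ΔPIP = ΔPEEP = 5 − 9 = -4.0 cmH2O.
Original PIP = 520/52.0 + 15.0×0.5333 + 9 = 27.0 cmH2O; new PIP = 27.0 + (-4.0) = 23.0 cmH2O.

23.0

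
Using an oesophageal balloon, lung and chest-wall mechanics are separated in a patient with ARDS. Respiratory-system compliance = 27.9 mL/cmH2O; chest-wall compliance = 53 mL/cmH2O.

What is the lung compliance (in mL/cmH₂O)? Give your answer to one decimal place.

58.9

1/CL = 1/Crs − 1/Ccw.
1/CL = 1/27.9 − 1/53 = 0.01697.
CL = 58.928 mL/cmH2O.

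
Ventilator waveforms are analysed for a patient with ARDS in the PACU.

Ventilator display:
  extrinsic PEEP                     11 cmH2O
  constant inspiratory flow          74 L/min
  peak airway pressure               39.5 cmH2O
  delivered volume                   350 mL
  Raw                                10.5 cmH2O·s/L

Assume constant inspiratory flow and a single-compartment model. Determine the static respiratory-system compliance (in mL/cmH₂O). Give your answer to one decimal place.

Flow: 74 L/min ÷ 60 = 1.2333 L/s.
Equation of motion (constant flow): PIP = Vt/C + R·V̇ + PEEP.
Vt/C = PIP − R·V̇ − PEEP = 39.5 − 10.5×1.2333 − 11 = 39.5 − 12.95 − 11 = 15.55 cmH2O.
C = Vt / 15.55 = 350 / 15.55 = 22.508 mL/cmH2O.

22.5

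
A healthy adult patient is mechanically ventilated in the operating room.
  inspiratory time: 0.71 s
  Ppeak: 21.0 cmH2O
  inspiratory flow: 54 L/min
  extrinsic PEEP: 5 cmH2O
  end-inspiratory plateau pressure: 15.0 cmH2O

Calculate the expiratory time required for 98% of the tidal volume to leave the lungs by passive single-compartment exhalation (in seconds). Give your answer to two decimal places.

Flow: 54 L/min ÷ 60 = 0.9 L/s.
Vt = flow × Ti = 0.9 L/s × 0.71 s × 1000 mL/L = 639.0 mL.
R = (PIP − Pplat)/V̇ = (21.0 − 15.0) / 0.9 = 6.0/0.9 = 6.667 cmH2O·s/L.
C = Vt/(Pplat − PEEP) = 639.0 / (15.0 − 5) = 639.0/10.0 = 63.9 mL/cmH2O.
τ = R × C = 6.667 × 0.0639 L/cmH2O = 0.426 s.
t = −τ·ln(1 − 0.98) = −0.426·ln(0.02) = 1.667 s.

1.67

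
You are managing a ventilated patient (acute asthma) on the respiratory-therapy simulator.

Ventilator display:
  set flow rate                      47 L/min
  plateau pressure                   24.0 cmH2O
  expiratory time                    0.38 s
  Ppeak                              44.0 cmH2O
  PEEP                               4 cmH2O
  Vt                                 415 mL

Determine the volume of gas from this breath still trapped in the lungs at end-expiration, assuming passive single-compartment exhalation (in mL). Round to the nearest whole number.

203

Flow: 47 L/min ÷ 60 = 0.7833 L/s.
R = (PIP − Pplat)/V̇ = (44.0 − 24.0) / 0.7833 = 20.0/0.7833 = 25.533 cmH2O·s/L.
C = Vt/(Pplat − PEEP) = 415.0 / (24.0 − 4) = 415.0/20.0 = 20.75 mL/cmH2O.
τ = R × C = 25.533 × 0.02075 L/cmH2O = 0.5298 s.
Fraction remaining = e^(−Te/τ) = e^(−0.38/0.5298) = 0.4881.
Trapped volume = 415.0 × 0.4881 = 202.56 mL.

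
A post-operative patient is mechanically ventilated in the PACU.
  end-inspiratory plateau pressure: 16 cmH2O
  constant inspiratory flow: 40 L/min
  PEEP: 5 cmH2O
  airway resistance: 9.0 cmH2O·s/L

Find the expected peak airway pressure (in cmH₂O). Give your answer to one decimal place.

22.0

Flow: 40 L/min ÷ 60 = 0.6667 L/s.
PIP = Pplat + Raw × flow = 16 + 9.0 × 0.6667 = 16 + 6.0 = 22.0 cmH2O.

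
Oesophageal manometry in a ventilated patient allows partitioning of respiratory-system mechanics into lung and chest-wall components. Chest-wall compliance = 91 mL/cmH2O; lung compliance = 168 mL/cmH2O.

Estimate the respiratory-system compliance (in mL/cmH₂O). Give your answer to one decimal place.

Lung and chest wall are elastances in series: 1/Crs = 1/CL + 1/Ccw.
1/Crs = 1/168 + 1/91 = 0.01694.
Crs = 59.032 mL/cmH2O.

59.0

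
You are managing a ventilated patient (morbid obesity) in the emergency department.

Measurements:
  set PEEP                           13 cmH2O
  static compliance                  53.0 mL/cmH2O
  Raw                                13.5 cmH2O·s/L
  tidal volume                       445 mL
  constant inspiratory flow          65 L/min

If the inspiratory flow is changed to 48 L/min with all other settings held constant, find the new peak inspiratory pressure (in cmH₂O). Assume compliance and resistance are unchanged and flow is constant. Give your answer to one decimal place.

Flow: 65 L/min ÷ 60 = 1.0833 L/s.
New flow: 48 L/min ÷ 60 = 0.8 L/s.
PIP = Vt/C + R·V̇ + PEEP (constant-flow equation of motion).
Only the resistive term changes: ΔPIP = R × ΔV̇ = 13.5 × (0.8 − 1.0833) = 13.5 × -0.2833 = -3.825 cmH2O.
Original PIP = 445/53.0 + 13.5×1.0833 + 13 = 36.021 cmH2O; new PIP = 36.021 + (-3.825) = 32.196 cmH2O.

32.2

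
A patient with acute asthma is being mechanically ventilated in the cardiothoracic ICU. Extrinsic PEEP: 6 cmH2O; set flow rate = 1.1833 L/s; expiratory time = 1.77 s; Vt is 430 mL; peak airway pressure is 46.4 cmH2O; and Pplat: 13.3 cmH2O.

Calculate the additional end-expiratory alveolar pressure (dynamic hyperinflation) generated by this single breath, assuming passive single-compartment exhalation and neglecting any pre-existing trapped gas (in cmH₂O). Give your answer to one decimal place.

2.5

R = (PIP − Pplat)/V̇ = (46.4 − 13.3) / 1.1833 = 33.1/1.1833 = 27.973 cmH2O·s/L.
C = Vt/(Pplat − PEEP) = 430.0 / (13.3 − 6) = 430.0/7.3 = 58.904 mL/cmH2O.
τ = R × C = 27.973 × 0.0589 L/cmH2O = 1.648 s.
Fraction remaining = e^(−Te/τ) = e^(−1.77/1.648) = 0.3416; trapped volume = 430.0 × 0.3416 = 146.89 mL.
Additional alveolar pressure from trapping ≈ V_trapped / C = 146.89 / 58.904 = 2.494 cmH2O.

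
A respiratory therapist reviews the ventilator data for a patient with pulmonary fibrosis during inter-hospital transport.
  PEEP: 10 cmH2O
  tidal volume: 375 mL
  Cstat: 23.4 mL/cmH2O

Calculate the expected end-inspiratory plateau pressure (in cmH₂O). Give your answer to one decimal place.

26.0

Pplat = PEEP + Vt / Cstat = 10 + 375 / 23.4 = 10 + 16.026 = 26.026 cmH2O.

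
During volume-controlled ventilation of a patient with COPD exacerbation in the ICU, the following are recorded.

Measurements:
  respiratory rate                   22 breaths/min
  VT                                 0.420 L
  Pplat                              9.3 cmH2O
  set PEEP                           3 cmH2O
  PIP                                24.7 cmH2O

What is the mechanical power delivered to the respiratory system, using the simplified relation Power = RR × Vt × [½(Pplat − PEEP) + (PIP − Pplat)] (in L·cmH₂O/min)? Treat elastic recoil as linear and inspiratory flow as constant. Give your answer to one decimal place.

171.4

Per-breath work = Vt × [½(Pplat−PEEP) + (PIP−Pplat)] = 0.420 × [0.5×6.3 + 15.4] = 0.420 × 18.55 = 7.791 L·cmH2O.
Power = 22 × 7.791 = 171.4 L·cmH2O/min.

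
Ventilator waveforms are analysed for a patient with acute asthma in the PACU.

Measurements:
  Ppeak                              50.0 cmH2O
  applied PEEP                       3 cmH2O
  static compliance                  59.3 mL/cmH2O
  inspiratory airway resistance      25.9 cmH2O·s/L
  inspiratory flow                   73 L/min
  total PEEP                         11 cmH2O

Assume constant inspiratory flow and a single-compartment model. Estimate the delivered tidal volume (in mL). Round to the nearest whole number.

Flow: 73 L/min ÷ 60 = 1.2167 L/s.
Total PEEP = 11 cmH2O (set 3 + intrinsic 8); this is the baseline alveolar pressure.
Equation of motion (constant flow): PIP = Vt/C + R·V̇ + PEEP.
Vt/C = PIP − R·V̇ − PEEP = 50.0 − 31.513 − 11 = 7.487 cmH2O.
Vt = C × 7.487 = 59.3 × 7.487 = 443.98 mL.

444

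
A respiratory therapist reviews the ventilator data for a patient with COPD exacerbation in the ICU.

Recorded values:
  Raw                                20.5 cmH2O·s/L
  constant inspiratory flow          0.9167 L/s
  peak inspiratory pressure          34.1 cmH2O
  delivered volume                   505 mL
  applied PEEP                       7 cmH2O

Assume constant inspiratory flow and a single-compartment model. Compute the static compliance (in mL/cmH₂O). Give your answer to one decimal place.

60.8

Equation of motion (constant flow): PIP = Vt/C + R·V̇ + PEEP.
Vt/C = PIP − R·V̇ − PEEP = 34.1 − 20.5×0.9167 − 7 = 34.1 − 18.792 − 7 = 8.308 cmH2O.
C = Vt / 8.308 = 505 / 8.308 = 60.785 mL/cmH2O.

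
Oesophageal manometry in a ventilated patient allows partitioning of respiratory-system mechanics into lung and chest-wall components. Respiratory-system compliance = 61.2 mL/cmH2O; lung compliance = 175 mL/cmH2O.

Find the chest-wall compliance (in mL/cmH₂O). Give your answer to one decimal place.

94.1

1/Ccw = 1/Crs − 1/CL.
1/Ccw = 1/61.2 − 1/175 = 0.01063.
Ccw = 94.073 mL/cmH2O.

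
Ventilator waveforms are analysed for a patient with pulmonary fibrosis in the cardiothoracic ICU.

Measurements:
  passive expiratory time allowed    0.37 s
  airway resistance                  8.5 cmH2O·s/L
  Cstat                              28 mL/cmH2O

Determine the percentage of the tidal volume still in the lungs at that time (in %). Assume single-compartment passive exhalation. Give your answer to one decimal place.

21.1

τ = R × C = 8.5 × 28 mL/cmH2O = 8.5 × 0.028 L/cmH2O = 0.238 s.
Passive exhalation: V(t)/V₀ = e^(−t/τ) = e^(−0.37/0.238) = 0.2113.
Fraction remaining = 0.2113 → 21.13%.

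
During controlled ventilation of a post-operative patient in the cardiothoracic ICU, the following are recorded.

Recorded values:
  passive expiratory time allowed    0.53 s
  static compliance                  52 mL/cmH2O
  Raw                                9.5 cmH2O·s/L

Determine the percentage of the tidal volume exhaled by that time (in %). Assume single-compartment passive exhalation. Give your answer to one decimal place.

τ = R × C = 9.5 × 52 mL/cmH2O = 9.5 × 0.052 L/cmH2O = 0.494 s.
Passive exhalation: V(t)/V₀ = e^(−t/τ) = e^(−0.53/0.494) = 0.342.
Fraction exhaled = 1 − 0.342 = 0.658 → 65.8%.

65.8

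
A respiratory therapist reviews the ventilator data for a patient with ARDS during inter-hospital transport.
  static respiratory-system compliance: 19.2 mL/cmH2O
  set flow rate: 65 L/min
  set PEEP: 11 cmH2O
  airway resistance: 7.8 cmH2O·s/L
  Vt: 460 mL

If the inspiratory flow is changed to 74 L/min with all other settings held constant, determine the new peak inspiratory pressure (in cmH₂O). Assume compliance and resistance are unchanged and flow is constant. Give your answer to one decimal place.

Flow: 65 L/min ÷ 60 = 1.0833 L/s.
New flow: 74 L/min ÷ 60 = 1.2333 L/s.
PIP = Vt/C + R·V̇ + PEEP (constant-flow equation of motion).
Only the resistive term changes: ΔPIP = R × ΔV̇ = 7.8 × (1.2333 − 1.0833) = 7.8 × 0.15 = 1.17 cmH2O.
Original PIP = 460/19.2 + 7.8×1.0833 + 11 = 43.408 cmH2O; new PIP = 43.408 + (1.17) = 44.578 cmH2O.

44.6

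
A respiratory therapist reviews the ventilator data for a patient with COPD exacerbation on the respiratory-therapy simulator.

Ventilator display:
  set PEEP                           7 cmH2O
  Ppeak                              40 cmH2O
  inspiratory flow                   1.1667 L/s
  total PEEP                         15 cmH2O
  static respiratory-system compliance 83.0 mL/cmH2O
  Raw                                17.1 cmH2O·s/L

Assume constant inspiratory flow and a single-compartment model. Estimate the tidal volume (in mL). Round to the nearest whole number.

419

Total PEEP = 15 cmH2O (set 7 + intrinsic 8); this is the baseline alveolar pressure.
Equation of motion (constant flow): PIP = Vt/C + R·V̇ + PEEP.
Vt/C = PIP − R·V̇ − PEEP = 40 − 19.951 − 15 = 5.049 cmH2O.
Vt = C × 5.049 = 83.0 × 5.049 = 419.07 mL.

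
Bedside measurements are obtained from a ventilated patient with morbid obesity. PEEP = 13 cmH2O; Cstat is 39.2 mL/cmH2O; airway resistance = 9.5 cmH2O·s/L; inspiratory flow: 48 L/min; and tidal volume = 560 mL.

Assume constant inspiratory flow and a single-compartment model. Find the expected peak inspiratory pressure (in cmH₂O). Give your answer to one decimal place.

Flow: 48 L/min ÷ 60 = 0.8 L/s.
Equation of motion (constant flow): PIP = Vt/C + R·V̇ + PEEP.
PIP = 560/39.2 + 9.5×0.8 + 13 = 14.286 + 7.6 + 13 = 34.886 cmH2O.

34.9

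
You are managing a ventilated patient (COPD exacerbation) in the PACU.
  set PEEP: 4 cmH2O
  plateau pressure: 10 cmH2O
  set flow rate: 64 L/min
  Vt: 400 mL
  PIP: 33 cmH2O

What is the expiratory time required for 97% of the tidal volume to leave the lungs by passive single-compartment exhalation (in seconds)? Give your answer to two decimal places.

5.04

Flow: 64 L/min ÷ 60 = 1.0667 L/s.
R = (PIP − Pplat)/V̇ = (33 − 10) / 1.0667 = 23.0/1.0667 = 21.562 cmH2O·s/L.
C = Vt/(Pplat − PEEP) = 400.0 / (10 − 4) = 400.0/6.0 = 66.667 mL/cmH2O.
τ = R × C = 21.562 × 0.06667 L/cmH2O = 1.438 s.
t = −τ·ln(1 − 0.97) = −1.438·ln(0.03) = 5.042 s.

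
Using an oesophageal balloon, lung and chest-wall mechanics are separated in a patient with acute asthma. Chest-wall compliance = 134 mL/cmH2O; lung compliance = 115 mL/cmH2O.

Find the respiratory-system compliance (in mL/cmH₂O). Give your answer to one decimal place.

Lung and chest wall are elastances in series: 1/Crs = 1/CL + 1/Ccw.
1/Crs = 1/115 + 1/134 = 0.01616.
Crs = 61.881 mL/cmH2O.

61.9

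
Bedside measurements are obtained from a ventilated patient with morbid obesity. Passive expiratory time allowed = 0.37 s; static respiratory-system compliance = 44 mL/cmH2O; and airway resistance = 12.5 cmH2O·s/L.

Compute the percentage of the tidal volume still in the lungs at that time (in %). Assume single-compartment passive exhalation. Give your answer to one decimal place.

51.0

τ = R × C = 12.5 × 44 mL/cmH2O = 12.5 × 0.044 L/cmH2O = 0.55 s.
Passive exhalation: V(t)/V₀ = e^(−t/τ) = e^(−0.37/0.55) = 0.5103.
Fraction remaining = 0.5103 → 51.03%.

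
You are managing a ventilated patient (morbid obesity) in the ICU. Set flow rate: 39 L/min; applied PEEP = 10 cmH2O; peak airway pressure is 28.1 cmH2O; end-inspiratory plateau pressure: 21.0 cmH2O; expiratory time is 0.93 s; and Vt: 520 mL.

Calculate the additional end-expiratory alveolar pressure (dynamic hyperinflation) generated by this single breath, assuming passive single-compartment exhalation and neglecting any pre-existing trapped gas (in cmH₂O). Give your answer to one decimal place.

Flow: 39 L/min ÷ 60 = 0.65 L/s.
R = (PIP − Pplat)/V̇ = (28.1 − 21.0) / 0.65 = 7.1/0.65 = 10.923 cmH2O·s/L.
C = Vt/(Pplat − PEEP) = 520.0 / (21.0 − 10) = 520.0/11.0 = 47.273 mL/cmH2O.
τ = R × C = 10.923 × 0.04727 L/cmH2O = 0.5163 s.
Fraction remaining = e^(−Te/τ) = e^(−0.93/0.5163) = 0.1651; trapped volume = 520.0 × 0.1651 = 85.852 mL.
Additional alveolar pressure from trapping ≈ V_trapped / C = 85.852 / 47.273 = 1.816 cmH2O.

1.8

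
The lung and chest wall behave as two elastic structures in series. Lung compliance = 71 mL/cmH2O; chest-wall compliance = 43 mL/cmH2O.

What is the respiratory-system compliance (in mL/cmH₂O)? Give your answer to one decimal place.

Lung and chest wall are elastances in series: 1/Crs = 1/CL + 1/Ccw.
1/Crs = 1/71 + 1/43 = 0.03734.
Crs = 26.781 mL/cmH2O.

26.8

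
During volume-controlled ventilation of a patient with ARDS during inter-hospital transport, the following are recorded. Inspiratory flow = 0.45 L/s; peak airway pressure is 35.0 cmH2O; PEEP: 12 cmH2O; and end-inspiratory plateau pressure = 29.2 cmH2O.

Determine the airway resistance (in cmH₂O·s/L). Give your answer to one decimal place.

Raw = (PIP − Pplat) / flow = (35.0 − 29.2) / 0.45 = 5.8 / 0.45 = 12.889 cmH2O·s/L.

12.9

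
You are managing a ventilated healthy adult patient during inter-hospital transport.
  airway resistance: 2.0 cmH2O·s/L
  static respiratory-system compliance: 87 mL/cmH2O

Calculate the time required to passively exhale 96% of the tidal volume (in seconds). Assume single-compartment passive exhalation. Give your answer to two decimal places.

0.56

τ = R × C = 2.0 × 87 mL/cmH2O = 2.0 × 0.087 L/cmH2O = 0.174 s.
Exhaled fraction f = 1 − e^(−t/τ) → t = −τ·ln(1 − f) = −0.174·ln(0.04) = 0.5601 s.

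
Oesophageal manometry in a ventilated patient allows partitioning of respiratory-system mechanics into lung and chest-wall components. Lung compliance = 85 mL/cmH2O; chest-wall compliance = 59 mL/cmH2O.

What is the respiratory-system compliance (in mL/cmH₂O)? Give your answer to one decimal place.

34.8

Lung and chest wall are elastances in series: 1/Crs = 1/CL + 1/Ccw.
1/Crs = 1/85 + 1/59 = 0.02871.
Crs = 34.831 mL/cmH2O.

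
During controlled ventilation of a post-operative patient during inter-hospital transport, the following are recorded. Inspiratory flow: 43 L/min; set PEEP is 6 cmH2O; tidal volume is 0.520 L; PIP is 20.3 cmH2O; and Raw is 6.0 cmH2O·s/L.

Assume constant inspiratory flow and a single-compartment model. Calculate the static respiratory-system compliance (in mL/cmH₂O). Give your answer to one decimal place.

52.0

Flow: 43 L/min ÷ 60 = 0.7167 L/s.
Equation of motion (constant flow): PIP = Vt/C + R·V̇ + PEEP.
Vt/C = PIP − R·V̇ − PEEP = 20.3 − 6.0×0.7167 − 6 = 20.3 − 4.3 − 6 = 10.0 cmH2O.
C = Vt / 10.0 = 520 / 10.0 = 52.0 mL/cmH2O.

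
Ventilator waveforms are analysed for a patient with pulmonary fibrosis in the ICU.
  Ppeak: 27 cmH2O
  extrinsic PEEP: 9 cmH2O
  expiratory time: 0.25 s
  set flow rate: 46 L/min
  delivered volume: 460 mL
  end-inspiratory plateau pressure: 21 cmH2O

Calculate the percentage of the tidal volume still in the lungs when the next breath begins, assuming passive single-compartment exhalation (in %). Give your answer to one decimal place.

43.5

Flow: 46 L/min ÷ 60 = 0.7667 L/s.
R = (PIP − Pplat)/V̇ = (27 − 21) / 0.7667 = 6.0/0.7667 = 7.826 cmH2O·s/L.
C = Vt/(Pplat − PEEP) = 460.0 / (21 − 9) = 460.0/12.0 = 38.333 mL/cmH2O.
τ = R × C = 7.826 × 0.03833 L/cmH2O = 0.3 s.
Fraction remaining at end-expiration = e^(−Te/τ) = e^(−0.25/0.3) = 0.4346 → 43.46%.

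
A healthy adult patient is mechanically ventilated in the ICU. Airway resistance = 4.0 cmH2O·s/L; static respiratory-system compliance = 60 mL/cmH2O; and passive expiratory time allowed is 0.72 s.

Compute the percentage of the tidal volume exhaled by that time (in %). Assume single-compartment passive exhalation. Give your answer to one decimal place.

95.0

τ = R × C = 4.0 × 60 mL/cmH2O = 4.0 × 0.060 L/cmH2O = 0.24 s.
Passive exhalation: V(t)/V₀ = e^(−t/τ) = e^(−0.72/0.24) = 0.04979.
Fraction exhaled = 1 − 0.04979 = 0.9502 → 95.02%.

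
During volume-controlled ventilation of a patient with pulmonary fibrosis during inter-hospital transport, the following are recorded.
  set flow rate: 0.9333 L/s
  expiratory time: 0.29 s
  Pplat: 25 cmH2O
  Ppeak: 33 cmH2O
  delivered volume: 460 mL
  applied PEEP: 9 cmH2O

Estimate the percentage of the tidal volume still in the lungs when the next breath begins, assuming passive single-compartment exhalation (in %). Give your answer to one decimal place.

R = (PIP − Pplat)/V̇ = (33 − 25) / 0.9333 = 8.0/0.9333 = 8.572 cmH2O·s/L.
C = Vt/(Pplat − PEEP) = 460.0 / (25 − 9) = 460.0/16.0 = 28.75 mL/cmH2O.
τ = R × C = 8.572 × 0.02875 L/cmH2O = 0.2464 s.
Fraction remaining at end-expiration = e^(−Te/τ) = e^(−0.29/0.2464) = 0.3082 → 30.82%.

30.8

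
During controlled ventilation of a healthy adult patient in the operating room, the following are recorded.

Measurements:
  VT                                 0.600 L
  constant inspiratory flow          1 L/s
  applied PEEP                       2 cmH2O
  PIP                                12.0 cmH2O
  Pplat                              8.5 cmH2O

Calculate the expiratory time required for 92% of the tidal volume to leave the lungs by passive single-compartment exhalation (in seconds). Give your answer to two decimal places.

0.82

R = (PIP − Pplat)/V̇ = (12.0 − 8.5) / 1 = 3.5/1 = 3.5 cmH2O·s/L.
C = Vt/(Pplat − PEEP) = 600.0 / (8.5 − 2) = 600.0/6.5 = 92.308 mL/cmH2O.
τ = R × C = 3.5 × 0.09231 L/cmH2O = 0.3231 s.
t = −τ·ln(1 − 0.92) = −0.3231·ln(0.08) = 0.8161 s.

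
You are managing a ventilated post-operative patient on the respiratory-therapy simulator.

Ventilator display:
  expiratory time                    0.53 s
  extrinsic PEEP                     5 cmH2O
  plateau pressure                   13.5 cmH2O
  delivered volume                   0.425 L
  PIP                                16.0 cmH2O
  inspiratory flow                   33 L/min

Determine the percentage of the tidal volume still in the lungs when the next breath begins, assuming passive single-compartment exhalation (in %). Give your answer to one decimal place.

9.7

Flow: 33 L/min ÷ 60 = 0.55 L/s.
R = (PIP − Pplat)/V̇ = (16.0 − 13.5) / 0.55 = 2.5/0.55 = 4.545 cmH2O·s/L.
C = Vt/(Pplat − PEEP) = 425.0 / (13.5 − 5) = 425.0/8.5 = 50.0 mL/cmH2O.
τ = R × C = 4.545 × 0.05 L/cmH2O = 0.2273 s.
Fraction remaining at end-expiration = e^(−Te/τ) = e^(−0.53/0.2273) = 0.09713 → 9.713%.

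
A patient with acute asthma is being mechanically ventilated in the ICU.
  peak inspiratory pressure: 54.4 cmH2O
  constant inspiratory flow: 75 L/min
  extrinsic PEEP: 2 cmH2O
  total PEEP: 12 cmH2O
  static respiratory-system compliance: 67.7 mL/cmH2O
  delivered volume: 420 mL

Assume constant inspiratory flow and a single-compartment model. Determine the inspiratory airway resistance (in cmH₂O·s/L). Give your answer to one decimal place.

Flow: 75 L/min ÷ 60 = 1.25 L/s.
Total PEEP = 12 cmH2O (set 2 + intrinsic 10); this is the baseline alveolar pressure.
Equation of motion (constant flow): PIP = Vt/C + R·V̇ + PEEP.
R·V̇ = PIP − Vt/C − PEEP = 54.4 − 420/67.7 − 12 = 54.4 − 6.204 − 12 = 36.196 cmH2O.
R = 36.196 / 1.25 = 28.957 cmH2O·s/L.

29.0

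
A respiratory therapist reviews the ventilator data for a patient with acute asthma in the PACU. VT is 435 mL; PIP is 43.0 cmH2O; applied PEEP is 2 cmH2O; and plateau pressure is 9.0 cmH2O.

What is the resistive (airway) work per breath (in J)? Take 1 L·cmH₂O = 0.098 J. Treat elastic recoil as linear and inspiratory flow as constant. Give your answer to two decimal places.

With constant inspiratory flow the resistive pressure is constant at PIP − Pplat = 43.0 − 9.0 = 34.0 cmH2O, so resistive work = 34.0 × 0.435 = 14.79 L·cmH2O.
× 0.098 J/(L·cmH2O) → 1.449 J.

1.45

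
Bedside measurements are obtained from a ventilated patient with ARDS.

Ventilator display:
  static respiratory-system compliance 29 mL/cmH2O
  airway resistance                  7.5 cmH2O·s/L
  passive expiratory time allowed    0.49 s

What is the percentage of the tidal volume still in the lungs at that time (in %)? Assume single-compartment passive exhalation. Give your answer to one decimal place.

τ = R × C = 7.5 × 29 mL/cmH2O = 7.5 × 0.029 L/cmH2O = 0.2175 s.
Passive exhalation: V(t)/V₀ = e^(−t/τ) = e^(−0.49/0.2175) = 0.1051.
Fraction remaining = 0.1051 → 10.51%.

10.5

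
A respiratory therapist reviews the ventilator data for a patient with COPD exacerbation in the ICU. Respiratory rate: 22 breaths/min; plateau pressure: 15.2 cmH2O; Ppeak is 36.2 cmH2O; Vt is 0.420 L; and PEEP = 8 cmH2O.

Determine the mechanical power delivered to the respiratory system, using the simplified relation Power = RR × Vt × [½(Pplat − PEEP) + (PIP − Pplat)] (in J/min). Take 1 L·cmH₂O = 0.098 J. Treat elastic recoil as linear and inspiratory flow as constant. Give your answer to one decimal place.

Per-breath work = Vt × [½(Pplat−PEEP) + (PIP−Pplat)] = 0.420 × [0.5×7.2 + 21.0] = 0.420 × 24.6 = 10.332 L·cmH2O.
Power = 22 × 10.332 = 227.3 L·cmH2O/min.
× 0.098 J/(L·cmH2O) → 22.275 J/min.

22.3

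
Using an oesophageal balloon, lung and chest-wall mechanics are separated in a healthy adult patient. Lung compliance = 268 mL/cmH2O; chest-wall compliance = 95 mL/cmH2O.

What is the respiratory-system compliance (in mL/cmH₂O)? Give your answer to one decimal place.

70.1

Lung and chest wall are elastances in series: 1/Crs = 1/CL + 1/Ccw.
1/Crs = 1/268 + 1/95 = 0.01426.
Crs = 70.126 mL/cmH2O.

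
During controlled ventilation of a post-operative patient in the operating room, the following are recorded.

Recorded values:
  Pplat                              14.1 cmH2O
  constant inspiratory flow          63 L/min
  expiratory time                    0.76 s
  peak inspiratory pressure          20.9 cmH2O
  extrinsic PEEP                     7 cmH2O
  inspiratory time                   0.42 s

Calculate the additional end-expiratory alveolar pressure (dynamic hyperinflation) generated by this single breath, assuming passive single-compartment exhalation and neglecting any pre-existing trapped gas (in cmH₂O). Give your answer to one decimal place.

Flow: 63 L/min ÷ 60 = 1.05 L/s.
Vt = flow × Ti = 1.05 L/s × 0.42 s × 1000 mL/L = 441.0 mL.
R = (PIP − Pplat)/V̇ = (20.9 − 14.1) / 1.05 = 6.8/1.05 = 6.476 cmH2O·s/L.
C = Vt/(Pplat − PEEP) = 441.0 / (14.1 − 7) = 441.0/7.1 = 62.113 mL/cmH2O.
τ = R × C = 6.476 × 0.06211 L/cmH2O = 0.4022 s.
Fraction remaining = e^(−Te/τ) = e^(−0.76/0.4022) = 0.1511; trapped volume = 441.0 × 0.1511 = 66.635 mL.
Additional alveolar pressure from trapping ≈ V_trapped / C = 66.635 / 62.113 = 1.073 cmH2O.

1.1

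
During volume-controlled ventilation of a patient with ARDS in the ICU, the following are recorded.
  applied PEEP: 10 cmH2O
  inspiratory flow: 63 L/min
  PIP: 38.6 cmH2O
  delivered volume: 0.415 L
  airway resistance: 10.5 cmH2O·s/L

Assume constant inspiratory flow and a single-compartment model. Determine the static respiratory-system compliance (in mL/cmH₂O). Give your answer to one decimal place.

23.6

Flow: 63 L/min ÷ 60 = 1.05 L/s.
Equation of motion (constant flow): PIP = Vt/C + R·V̇ + PEEP.
Vt/C = PIP − R·V̇ − PEEP = 38.6 − 10.5×1.05 − 10 = 38.6 − 11.025 − 10 = 17.575 cmH2O.
C = Vt / 17.575 = 415 / 17.575 = 23.613 mL/cmH2O.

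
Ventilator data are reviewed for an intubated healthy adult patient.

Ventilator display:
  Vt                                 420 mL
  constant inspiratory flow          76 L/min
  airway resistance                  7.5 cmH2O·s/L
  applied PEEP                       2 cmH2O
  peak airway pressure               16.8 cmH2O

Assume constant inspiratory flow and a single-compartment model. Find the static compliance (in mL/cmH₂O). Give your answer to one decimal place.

79.2

Flow: 76 L/min ÷ 60 = 1.2667 L/s.
Equation of motion (constant flow): PIP = Vt/C + R·V̇ + PEEP.
Vt/C = PIP − R·V̇ − PEEP = 16.8 − 7.5×1.2667 − 2 = 16.8 − 9.5 − 2 = 5.3 cmH2O.
C = Vt / 5.3 = 420 / 5.3 = 79.245 mL/cmH2O.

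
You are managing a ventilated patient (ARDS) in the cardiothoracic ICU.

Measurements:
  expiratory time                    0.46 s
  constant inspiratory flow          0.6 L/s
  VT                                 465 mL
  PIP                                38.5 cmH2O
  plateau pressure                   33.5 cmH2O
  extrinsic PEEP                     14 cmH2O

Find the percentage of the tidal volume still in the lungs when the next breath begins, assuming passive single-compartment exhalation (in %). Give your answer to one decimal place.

9.9

R = (PIP − Pplat)/V̇ = (38.5 − 33.5) / 0.6 = 5.0/0.6 = 8.333 cmH2O·s/L.
C = Vt/(Pplat − PEEP) = 465.0 / (33.5 − 14) = 465.0/19.5 = 23.846 mL/cmH2O.
τ = R × C = 8.333 × 0.02385 L/cmH2O = 0.1987 s.
Fraction remaining at end-expiration = e^(−Te/τ) = e^(−0.46/0.1987) = 0.09876 → 9.876%.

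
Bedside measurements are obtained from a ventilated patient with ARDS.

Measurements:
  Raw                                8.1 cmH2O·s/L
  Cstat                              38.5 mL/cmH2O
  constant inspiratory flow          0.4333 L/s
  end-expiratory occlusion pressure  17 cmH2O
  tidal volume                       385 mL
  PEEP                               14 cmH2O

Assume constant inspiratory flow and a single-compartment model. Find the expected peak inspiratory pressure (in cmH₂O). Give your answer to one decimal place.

30.5

Total PEEP = 17 cmH2O (set 14 + intrinsic 3); this is the baseline alveolar pressure.
Equation of motion (constant flow): PIP = Vt/C + R·V̇ + PEEP.
PIP = 385/38.5 + 8.1×0.4333 + 17 = 10.0 + 3.51 + 17 = 30.51 cmH2O.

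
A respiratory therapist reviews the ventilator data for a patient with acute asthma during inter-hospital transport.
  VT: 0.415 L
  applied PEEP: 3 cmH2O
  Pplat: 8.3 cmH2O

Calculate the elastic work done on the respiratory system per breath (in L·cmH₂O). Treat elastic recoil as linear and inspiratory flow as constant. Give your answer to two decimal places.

1.10

Elastic work ≈ ½ × (Pplat − PEEP) × Vt = 0.5 × (8.3 − 3) × 0.415 L = 0.5 × 5.3 × 0.415 = 1.1 L·cmH2O.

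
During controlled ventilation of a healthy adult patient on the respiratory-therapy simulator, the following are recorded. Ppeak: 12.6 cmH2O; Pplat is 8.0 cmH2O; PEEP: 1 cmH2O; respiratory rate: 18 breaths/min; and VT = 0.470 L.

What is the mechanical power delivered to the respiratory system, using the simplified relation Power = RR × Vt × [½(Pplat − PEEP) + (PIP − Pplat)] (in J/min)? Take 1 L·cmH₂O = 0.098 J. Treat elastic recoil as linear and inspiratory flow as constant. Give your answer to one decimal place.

Per-breath work = Vt × [½(Pplat−PEEP) + (PIP−Pplat)] = 0.470 × [0.5×7.0 + 4.6] = 0.470 × 8.1 = 3.807 L·cmH2O.
Power = 18 × 3.807 = 68.526 L·cmH2O/min.
× 0.098 J/(L·cmH2O) → 6.716 J/min.

6.7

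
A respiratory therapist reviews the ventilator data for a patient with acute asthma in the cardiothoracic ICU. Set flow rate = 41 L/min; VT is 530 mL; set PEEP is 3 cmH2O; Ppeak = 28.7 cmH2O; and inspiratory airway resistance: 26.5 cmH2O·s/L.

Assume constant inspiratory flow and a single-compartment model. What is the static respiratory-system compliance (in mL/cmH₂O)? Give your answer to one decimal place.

Flow: 41 L/min ÷ 60 = 0.6833 L/s.
Equation of motion (constant flow): PIP = Vt/C + R·V̇ + PEEP.
Vt/C = PIP − R·V̇ − PEEP = 28.7 − 26.5×0.6833 − 3 = 28.7 − 18.107 − 3 = 7.593 cmH2O.
C = Vt / 7.593 = 530 / 7.593 = 69.801 mL/cmH2O.

69.8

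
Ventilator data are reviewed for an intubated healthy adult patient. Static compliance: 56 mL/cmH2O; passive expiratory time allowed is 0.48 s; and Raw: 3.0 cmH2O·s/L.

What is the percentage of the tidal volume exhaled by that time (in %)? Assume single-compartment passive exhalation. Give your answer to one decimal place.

τ = R × C = 3.0 × 56 mL/cmH2O = 3.0 × 0.056 L/cmH2O = 0.168 s.
Passive exhalation: V(t)/V₀ = e^(−t/τ) = e^(−0.48/0.168) = 0.05743.
Fraction exhaled = 1 − 0.05743 = 0.9426 → 94.26%.

94.3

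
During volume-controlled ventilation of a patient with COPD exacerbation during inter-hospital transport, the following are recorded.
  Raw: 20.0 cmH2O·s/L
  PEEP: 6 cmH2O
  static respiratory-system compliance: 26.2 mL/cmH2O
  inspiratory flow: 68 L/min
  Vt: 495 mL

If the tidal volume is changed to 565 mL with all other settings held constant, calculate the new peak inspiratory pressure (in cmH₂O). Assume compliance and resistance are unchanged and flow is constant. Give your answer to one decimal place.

Flow: 68 L/min ÷ 60 = 1.1333 L/s.
PIP = Vt/C + R·V̇ + PEEP (constant-flow equation of motion).
Only the elastic term changes: ΔPIP = ΔVt / C = (565 − 495) / 26.2 = 2.672 cmH2O.
Original PIP = 495/26.2 + 20.0×1.1333 + 6 = 47.559 cmH2O; new PIP = 47.559 + (2.672) = 50.231 cmH2O.

50.2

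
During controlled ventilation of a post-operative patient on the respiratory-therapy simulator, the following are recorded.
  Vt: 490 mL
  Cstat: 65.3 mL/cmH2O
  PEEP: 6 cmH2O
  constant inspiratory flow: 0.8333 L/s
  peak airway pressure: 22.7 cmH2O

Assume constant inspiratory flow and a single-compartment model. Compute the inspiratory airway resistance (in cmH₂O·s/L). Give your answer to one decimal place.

11.0

Equation of motion (constant flow): PIP = Vt/C + R·V̇ + PEEP.
R·V̇ = PIP − Vt/C − PEEP = 22.7 − 490/65.3 − 6 = 22.7 − 7.504 − 6 = 9.196 cmH2O.
R = 9.196 / 0.8333 = 11.036 cmH2O·s/L.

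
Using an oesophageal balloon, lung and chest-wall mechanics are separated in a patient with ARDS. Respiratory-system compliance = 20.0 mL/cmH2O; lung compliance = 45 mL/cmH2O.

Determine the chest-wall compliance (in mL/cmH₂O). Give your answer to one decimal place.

1/Ccw = 1/Crs − 1/CL.
1/Ccw = 1/20.0 − 1/45 = 0.02778.
Ccw = 35.997 mL/cmH2O.

36.0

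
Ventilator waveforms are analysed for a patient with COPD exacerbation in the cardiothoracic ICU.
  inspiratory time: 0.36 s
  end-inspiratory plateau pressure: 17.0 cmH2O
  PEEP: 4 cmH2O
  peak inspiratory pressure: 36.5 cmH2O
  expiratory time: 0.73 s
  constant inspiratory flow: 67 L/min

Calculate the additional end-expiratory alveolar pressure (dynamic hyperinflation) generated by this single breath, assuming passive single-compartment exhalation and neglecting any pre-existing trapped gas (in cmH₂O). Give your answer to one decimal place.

3.4

Flow: 67 L/min ÷ 60 = 1.1167 L/s.
Vt = flow × Ti = 1.1167 L/s × 0.36 s × 1000 mL/L = 402.01 mL.
R = (PIP − Pplat)/V̇ = (36.5 − 17.0) / 1.1167 = 19.5/1.1167 = 17.462 cmH2O·s/L.
C = Vt/(Pplat − PEEP) = 402.01 / (17.0 − 4) = 402.01/13.0 = 30.924 mL/cmH2O.
τ = R × C = 17.462 × 0.03092 L/cmH2O = 0.5399 s.
Fraction remaining = e^(−Te/τ) = e^(−0.73/0.5399) = 0.2587; trapped volume = 402.01 × 0.2587 = 104.0 mL.
Additional alveolar pressure from trapping ≈ V_trapped / C = 104.0 / 30.924 = 3.363 cmH2O.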